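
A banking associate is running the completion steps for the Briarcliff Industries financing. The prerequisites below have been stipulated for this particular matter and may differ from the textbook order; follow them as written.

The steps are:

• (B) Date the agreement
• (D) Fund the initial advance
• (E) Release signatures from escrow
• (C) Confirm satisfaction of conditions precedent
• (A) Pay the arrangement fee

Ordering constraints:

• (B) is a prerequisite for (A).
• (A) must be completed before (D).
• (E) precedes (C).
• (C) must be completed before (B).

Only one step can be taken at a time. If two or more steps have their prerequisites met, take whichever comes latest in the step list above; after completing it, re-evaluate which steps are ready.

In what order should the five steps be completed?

(E) is the only step with nothing outstanding, so it goes first.
Next only (C) has its prerequisites met → (C).
(B) is the only step now ready → (B).
That leaves (A) as the only ready step → (A).
That leaves (D) as the only ready step → (D).

(E), (C), (B), (A), (D)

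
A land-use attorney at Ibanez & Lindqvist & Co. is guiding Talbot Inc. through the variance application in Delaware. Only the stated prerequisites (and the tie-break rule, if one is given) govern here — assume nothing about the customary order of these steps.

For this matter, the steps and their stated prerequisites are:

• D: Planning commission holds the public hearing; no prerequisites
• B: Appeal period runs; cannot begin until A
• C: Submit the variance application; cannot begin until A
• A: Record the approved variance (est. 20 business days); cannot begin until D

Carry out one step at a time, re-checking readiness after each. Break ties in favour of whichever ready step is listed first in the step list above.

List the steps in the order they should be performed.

D, A, B, C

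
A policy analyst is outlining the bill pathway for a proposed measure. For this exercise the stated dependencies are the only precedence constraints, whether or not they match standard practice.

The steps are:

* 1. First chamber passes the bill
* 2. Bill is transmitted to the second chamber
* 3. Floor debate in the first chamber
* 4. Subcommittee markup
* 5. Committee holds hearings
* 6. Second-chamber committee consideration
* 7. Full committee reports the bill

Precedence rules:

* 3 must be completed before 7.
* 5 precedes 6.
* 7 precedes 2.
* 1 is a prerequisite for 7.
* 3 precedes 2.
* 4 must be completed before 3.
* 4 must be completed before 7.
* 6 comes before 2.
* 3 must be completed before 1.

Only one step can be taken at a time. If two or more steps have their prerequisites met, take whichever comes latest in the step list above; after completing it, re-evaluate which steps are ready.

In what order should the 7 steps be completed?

5 and 4 have no prerequisites; 5 is listed later, so 5 is first.
Now 6 and 4 have their prerequisites met. 6 is listed later, so 6 next.
4 is the only step now ready → 4.
That leaves 3 as the only ready step → 3.
That leaves 1 as the only ready step → 1.
7 is the only step now ready → 7.
That leaves 2 as the only ready step → 2.

5, 6, 4, 3, 1, 7, 2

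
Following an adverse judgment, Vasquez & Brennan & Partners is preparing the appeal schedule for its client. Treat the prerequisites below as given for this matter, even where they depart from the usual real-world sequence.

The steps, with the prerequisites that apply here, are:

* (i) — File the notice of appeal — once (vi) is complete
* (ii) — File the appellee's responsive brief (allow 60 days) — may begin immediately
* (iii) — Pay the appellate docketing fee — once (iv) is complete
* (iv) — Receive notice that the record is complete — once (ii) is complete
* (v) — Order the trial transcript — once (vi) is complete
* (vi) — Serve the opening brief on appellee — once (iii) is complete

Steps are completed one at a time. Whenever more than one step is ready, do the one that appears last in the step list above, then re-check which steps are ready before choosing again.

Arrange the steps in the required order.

(ii) (iv) (iii) (vi) (v) (i)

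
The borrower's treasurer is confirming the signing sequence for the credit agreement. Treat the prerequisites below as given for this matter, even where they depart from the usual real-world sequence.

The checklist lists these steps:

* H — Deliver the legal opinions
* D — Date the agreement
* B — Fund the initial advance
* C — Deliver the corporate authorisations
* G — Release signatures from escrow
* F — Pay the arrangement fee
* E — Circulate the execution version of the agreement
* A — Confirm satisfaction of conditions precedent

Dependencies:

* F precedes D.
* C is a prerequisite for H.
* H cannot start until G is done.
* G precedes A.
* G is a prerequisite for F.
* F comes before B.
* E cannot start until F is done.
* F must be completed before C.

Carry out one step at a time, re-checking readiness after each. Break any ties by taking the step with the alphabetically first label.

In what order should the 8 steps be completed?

G is the only step with nothing outstanding, so it goes first.
A and F are both available; A has the earlier label → A.
F is the only step now ready → F.
Ready: B, C, D and E. B has the earlier label → B.
Ready: C, D and E. C has the earlier label → C.
H now also ready, so the ready set is {D, E, H}; D has the earlier label → D.
Now E and H have their prerequisites met. E has the earlier label, so E next.
That leaves H as the only ready step → H.

G, A, F, B, C, D, E, H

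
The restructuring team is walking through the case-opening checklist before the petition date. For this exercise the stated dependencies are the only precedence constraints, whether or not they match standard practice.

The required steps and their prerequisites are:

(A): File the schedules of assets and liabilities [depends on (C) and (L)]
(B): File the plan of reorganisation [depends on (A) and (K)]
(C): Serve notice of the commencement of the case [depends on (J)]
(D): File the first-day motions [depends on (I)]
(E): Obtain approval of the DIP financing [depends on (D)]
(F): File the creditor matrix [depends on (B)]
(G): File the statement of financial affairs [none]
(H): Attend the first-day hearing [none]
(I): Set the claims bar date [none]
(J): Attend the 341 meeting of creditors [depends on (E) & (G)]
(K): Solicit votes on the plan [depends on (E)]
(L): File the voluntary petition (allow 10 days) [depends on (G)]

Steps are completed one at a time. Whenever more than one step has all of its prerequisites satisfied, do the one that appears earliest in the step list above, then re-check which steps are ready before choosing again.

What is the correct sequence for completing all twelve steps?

(G), (H) and (I) have no prerequisites; (G) is listed earlier, so (G) is first.
(L) now also ready, so the ready set is {(H), (I), (L)}; (H) is listed earlier → (H).
Now (I) and (L) have their prerequisites met. (I) is listed earlier, so (I) next.
Ready: (D) and (L). (D) is listed earlier → (D).
(E) now also ready, so the ready set is {(E), (L)}; (E) is listed earlier → (E).
(J) and (K) now also ready, so the ready set is {(J), (K), (L)}; (J) is listed earlier → (J).
(C) now also ready, so the ready set is {(C), (K), (L)}; (C) is listed earlier → (C).
Ready: (K) and (L). (K) is listed earlier → (K).
(L) is the only step now ready → (L).
That leaves (A) as the only ready step → (A).
(B) needed (A) and (K), now all done → (B).
That leaves (F) as the only ready step → (F).

(G) → (H) → (I) → (D) → (E) → (J) → (C) → (K) → (L) → (A) → (B) → (F)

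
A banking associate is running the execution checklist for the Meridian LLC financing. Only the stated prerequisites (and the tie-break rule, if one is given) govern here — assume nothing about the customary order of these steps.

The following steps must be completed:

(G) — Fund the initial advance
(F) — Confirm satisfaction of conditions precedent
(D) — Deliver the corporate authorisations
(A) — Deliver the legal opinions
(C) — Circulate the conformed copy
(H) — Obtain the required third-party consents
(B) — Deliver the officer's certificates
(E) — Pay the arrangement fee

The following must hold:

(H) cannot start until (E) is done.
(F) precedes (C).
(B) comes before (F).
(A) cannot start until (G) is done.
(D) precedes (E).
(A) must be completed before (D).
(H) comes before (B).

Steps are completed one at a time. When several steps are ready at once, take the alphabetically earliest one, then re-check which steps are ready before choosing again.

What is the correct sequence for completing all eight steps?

(G), (A), (D), (E), (H), (B), (F), (C)

(G) has no prerequisites → (G) first.
(A) needed (G), now all done → (A).
(D) needed (A), now all done → (D).
(E) needed (D), now all done → (E).
(H) needed (E), now all done → (H).
That leaves (B) as the only ready step → (B).
(F) needed (B), now all done → (F).
(C) is the only step now ready → (C).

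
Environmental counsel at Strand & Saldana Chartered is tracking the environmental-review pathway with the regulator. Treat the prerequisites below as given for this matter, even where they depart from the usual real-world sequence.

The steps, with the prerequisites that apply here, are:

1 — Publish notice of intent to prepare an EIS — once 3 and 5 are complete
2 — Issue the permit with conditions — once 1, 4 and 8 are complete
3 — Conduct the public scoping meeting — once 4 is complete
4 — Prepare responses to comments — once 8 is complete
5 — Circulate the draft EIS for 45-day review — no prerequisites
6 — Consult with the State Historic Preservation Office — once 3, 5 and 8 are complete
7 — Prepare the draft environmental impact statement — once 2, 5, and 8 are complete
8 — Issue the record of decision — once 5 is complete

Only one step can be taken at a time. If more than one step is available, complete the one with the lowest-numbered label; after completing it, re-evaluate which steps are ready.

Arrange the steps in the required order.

5, 8, 4, 3, 1, 2, 6, 7

Only 5 has no prerequisites, so it is first.
Next only 8 has its prerequisites met → 8.
4 is the only step now ready → 4.
Next only 3 has its prerequisites met → 3.
Now 1 and 6 have their prerequisites met. 1 has the earlier label, so 1 next.
2 now also ready, so the ready set is {2, 6}; 2 has the earlier label → 2.
7 now also ready, so the ready set is {6, 7}; 6 has the earlier label → 6.
7 needed 2, 5 and 8, now all done → 7.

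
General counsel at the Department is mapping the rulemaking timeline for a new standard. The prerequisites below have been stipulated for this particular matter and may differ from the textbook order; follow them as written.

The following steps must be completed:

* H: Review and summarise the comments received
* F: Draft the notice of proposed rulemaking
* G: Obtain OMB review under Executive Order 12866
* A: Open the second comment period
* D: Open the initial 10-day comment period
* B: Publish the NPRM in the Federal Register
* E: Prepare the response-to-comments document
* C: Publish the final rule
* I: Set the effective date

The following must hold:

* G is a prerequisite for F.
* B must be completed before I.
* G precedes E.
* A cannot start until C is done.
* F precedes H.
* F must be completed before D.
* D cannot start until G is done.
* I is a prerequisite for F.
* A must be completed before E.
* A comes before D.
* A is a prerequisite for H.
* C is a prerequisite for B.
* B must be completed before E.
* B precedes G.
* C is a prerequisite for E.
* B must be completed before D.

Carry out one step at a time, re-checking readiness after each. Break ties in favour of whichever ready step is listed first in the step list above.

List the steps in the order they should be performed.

C, A, B, G, E, I, F, H, D

C has no prerequisites → C first.
A and B are both available; A is listed earlier → A.
B needed C, now all done → B.
G and I are both available; G is listed earlier → G.
E now also ready, so the ready set is {E, I}; E is listed earlier → E.
I needed B, now all done → I.
That leaves F as the only ready step → F.
Now H and D have their prerequisites met. H is listed earlier, so H next.
D needed F, G, A and B, now all done → D.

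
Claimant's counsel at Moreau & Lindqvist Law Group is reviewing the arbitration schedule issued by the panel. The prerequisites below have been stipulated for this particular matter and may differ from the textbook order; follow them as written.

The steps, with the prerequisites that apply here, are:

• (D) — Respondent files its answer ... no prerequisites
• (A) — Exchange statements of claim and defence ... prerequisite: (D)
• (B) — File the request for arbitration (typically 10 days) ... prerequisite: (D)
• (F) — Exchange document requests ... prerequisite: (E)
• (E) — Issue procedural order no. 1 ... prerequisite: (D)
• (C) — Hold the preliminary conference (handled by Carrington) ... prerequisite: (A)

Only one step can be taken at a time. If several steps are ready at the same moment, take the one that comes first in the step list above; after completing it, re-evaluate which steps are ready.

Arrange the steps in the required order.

(D) (A) (B) (E) (F) (C)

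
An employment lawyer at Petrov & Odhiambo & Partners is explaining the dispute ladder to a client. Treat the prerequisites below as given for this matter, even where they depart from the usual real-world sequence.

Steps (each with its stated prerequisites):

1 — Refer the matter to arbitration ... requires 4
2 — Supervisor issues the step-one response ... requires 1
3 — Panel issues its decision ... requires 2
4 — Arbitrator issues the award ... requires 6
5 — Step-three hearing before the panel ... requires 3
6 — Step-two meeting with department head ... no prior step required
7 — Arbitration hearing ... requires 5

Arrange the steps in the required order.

6 4 1 2 3 5 7

6 is the only step with nothing outstanding, so it goes first.
4 needed 6, now all done → 4.
1 needed 4, now all done → 1.
Next only 2 has its prerequisites met → 2.
That leaves 3 as the only ready step → 3.
That leaves 5 as the only ready step → 5.
Next only 7 has its prerequisites met → 7.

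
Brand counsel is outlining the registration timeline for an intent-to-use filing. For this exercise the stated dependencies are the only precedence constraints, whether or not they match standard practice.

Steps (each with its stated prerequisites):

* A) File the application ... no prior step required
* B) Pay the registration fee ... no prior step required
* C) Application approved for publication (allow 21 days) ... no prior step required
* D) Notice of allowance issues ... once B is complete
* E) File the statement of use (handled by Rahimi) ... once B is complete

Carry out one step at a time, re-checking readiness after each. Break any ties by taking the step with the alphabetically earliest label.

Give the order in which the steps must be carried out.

A, B and C have no prerequisites; A has the earlier label, so A is first.
Now B and C have their prerequisites met. B has the earlier label, so B next.
Ready: C, D and E. C has the earlier label → C.
Now D and E have their prerequisites met. D has the earlier label, so D next.
E needed B, now all done → E.

A B C D E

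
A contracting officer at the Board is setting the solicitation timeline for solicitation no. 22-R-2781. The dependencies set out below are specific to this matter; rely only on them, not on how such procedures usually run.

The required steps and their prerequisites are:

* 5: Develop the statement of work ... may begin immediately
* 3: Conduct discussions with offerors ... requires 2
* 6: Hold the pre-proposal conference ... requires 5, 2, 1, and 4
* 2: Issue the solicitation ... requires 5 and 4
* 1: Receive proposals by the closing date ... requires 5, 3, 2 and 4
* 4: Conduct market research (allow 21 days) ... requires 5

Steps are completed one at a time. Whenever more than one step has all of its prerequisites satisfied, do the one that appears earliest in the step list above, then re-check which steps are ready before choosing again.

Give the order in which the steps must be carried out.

Only 5 has no prerequisites, so it is first.
That leaves 4 as the only ready step → 4.
2 needed 5 and 4, now all done → 2.
3 needed 2, now all done → 3.
1 is the only step now ready → 1.
6 needed 5, 2, 1 and 4, now all done → 6.

5, 4, 2, 3, 1, 6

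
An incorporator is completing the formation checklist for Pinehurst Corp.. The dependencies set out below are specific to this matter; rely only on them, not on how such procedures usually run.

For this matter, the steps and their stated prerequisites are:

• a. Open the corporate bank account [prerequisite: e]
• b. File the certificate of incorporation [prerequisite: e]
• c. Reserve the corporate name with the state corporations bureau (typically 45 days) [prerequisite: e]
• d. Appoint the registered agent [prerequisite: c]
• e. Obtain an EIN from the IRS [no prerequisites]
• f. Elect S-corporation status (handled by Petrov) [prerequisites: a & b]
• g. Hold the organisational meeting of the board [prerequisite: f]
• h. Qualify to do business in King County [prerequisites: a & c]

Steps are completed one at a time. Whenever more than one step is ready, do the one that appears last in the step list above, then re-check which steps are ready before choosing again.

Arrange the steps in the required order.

e has no prerequisites → e first.
Now c, b and a have their prerequisites met. c is listed later, so c next.
d now also ready, so the ready set is {d, b, a}; d is listed later → d.
Ready: b and a. b is listed later → b.
a needed e, now all done → a.
Now h and f have their prerequisites met. h is listed later, so h next.
Next only f has its prerequisites met → f.
g needed f, now all done → g.

e → c → d → b → a → h → f → g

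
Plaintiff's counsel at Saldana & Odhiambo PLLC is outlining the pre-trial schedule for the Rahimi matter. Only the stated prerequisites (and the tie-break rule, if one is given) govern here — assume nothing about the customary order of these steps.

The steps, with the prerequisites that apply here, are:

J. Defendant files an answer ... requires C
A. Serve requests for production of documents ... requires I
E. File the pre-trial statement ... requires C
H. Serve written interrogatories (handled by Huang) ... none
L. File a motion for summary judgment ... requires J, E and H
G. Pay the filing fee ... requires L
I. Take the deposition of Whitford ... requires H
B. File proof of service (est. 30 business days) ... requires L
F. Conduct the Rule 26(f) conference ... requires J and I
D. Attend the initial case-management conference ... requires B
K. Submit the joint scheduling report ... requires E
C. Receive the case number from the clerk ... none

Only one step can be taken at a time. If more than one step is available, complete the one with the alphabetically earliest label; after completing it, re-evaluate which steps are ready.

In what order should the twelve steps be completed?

C and H have no prerequisites; C has the earlier label, so C is first.
E and J now also ready, so the ready set is {E, H, J}; E has the earlier label → E.
H, J and K are all available; H has the earlier label → H.
Ready: I, J and K. I has the earlier label → I.
A now also ready, so the ready set is {A, J, K}; A has the earlier label → A.
Now J and K have their prerequisites met. J has the earlier label, so J next.
F and L now also ready, so the ready set is {F, K, L}; F has the earlier label → F.
Ready: K and L. K has the earlier label → K.
That leaves L as the only ready step → L.
Ready: B and G. B has the earlier label → B.
Now D and G have their prerequisites met. D has the earlier label, so D next.
That leaves G as the only ready step → G.

C, E, H, I, A, J, F, K, L, B, D, G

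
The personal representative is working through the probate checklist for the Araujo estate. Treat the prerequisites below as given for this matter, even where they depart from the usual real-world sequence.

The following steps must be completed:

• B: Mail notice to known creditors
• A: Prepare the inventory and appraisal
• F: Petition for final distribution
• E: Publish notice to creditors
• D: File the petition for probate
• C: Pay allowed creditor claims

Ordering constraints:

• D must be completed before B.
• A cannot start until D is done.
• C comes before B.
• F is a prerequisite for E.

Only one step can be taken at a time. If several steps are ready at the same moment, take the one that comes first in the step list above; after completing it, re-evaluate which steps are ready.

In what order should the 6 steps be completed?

F E D A C B

Nothing is required for F, D and C. F is listed earlier → F first.
Ready: E, D and C. E is listed earlier → E.
Ready: D and C. D is listed earlier → D.
A now also ready, so the ready set is {A, C}; A is listed earlier → A.
That leaves C as the only ready step → C.
B needed D and C, now all done → B.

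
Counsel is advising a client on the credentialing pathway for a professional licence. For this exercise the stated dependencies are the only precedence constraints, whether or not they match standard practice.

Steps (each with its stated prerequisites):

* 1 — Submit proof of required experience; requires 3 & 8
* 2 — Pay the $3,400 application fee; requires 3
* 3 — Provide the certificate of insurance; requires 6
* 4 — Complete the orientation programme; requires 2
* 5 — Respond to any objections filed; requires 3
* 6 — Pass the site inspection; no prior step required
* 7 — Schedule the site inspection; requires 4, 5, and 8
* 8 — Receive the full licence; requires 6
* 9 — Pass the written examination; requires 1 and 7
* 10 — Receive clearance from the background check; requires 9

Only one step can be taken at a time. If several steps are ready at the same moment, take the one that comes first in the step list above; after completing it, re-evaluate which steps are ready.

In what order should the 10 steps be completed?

6 has no prerequisites → 6 first.
Ready: 3 and 8. 3 is listed earlier → 3.
2 and 5 now also ready, so the ready set is {2, 5, 8}; 2 is listed earlier → 2.
Now 4, 5 and 8 have their prerequisites met. 4 is listed earlier, so 4 next.
5 and 8 are both available; 5 is listed earlier → 5.
That leaves 8 as the only ready step → 8.
Ready: 1 and 7. 1 is listed earlier → 1.
7 needed 4, 5 and 8, now all done → 7.
9 needed 1 and 7, now all done → 9.
10 is the only step now ready → 10.

6 → 3 → 2 → 4 → 5 → 8 → 1 → 7 → 9 → 10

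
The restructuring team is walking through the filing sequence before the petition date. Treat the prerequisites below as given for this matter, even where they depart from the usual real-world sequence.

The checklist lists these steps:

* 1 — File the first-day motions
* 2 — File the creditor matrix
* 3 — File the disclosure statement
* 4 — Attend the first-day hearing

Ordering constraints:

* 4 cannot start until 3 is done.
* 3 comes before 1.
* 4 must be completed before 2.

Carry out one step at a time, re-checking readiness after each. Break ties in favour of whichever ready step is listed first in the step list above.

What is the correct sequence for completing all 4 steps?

3 → 1 → 4 → 2

3 has no prerequisites → 3 first.
Now 1 and 4 have their prerequisites met. 1 is listed earlier, so 1 next.
4 needed 3, now all done → 4.
2 needed 4, now all done → 2.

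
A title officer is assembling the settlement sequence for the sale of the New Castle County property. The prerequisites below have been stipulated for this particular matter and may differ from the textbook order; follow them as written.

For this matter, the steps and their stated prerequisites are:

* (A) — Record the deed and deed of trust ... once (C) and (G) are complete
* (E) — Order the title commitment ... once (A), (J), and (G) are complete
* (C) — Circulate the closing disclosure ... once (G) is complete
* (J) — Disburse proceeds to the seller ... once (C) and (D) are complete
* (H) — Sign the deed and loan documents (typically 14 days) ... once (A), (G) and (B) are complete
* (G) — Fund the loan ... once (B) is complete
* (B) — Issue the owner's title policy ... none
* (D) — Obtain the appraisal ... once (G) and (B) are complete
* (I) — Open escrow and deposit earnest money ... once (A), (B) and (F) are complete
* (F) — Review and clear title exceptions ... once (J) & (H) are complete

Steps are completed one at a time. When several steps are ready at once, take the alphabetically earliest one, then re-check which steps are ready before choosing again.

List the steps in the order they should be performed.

(B) has no prerequisites → (B) first.
That leaves (G) as the only ready step → (G).
(C) and (D) are both available; (C) has the earlier label → (C).
(A) now also ready, so the ready set is {(A), (D)}; (A) has the earlier label → (A).
Now (D) and (H) have their prerequisites met. (D) has the earlier label, so (D) next.
Now (H) and (J) have their prerequisites met. (H) has the earlier label, so (H) next.
Next only (J) has its prerequisites met → (J).
(E) and (F) are both available; (E) has the earlier label → (E).
That leaves (F) as the only ready step → (F).
(I) is the only step now ready → (I).

(B), (G), (C), (A), (D), (H), (J), (E), (F), (I)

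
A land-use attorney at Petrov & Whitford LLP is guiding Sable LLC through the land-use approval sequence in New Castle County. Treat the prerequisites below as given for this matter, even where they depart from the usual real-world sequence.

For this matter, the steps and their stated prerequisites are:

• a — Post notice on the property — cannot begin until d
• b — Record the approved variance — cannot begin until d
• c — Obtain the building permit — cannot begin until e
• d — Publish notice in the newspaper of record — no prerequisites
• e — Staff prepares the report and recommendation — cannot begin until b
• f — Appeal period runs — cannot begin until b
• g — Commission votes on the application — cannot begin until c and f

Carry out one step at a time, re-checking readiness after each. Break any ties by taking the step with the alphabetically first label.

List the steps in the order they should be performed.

d, a, b, e, c, f, g

d has no prerequisites → d first.
a and b are both available; a has the earlier label → a.
b needed d, now all done → b.
e and f are both available; e has the earlier label → e.
c and f are both available; c has the earlier label → c.
f needed b, now all done → f.
g needed c and f, now all done → g.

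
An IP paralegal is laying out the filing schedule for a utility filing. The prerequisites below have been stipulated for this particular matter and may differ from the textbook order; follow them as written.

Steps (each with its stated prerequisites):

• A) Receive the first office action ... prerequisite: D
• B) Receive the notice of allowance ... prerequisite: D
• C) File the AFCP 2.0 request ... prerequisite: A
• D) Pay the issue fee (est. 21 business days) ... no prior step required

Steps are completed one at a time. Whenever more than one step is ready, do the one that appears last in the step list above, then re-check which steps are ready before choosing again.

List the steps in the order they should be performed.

D is the only step with nothing outstanding, so it goes first.
Now B and A have their prerequisites met. B is listed later, so B next.
That leaves A as the only ready step → A.
C is the only step now ready → C.

D, B, A, C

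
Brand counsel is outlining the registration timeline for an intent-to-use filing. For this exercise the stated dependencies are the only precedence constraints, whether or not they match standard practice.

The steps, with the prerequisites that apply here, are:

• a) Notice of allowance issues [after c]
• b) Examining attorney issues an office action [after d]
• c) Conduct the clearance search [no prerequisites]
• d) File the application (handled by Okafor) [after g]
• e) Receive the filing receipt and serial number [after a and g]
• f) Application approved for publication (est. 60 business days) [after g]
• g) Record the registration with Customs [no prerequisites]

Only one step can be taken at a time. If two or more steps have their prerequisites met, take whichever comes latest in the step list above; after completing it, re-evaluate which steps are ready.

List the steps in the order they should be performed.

Nothing is required for g and c. g is listed later → g first.
f, d and c are all available; f is listed later → f.
Ready: d and c. d is listed later → d.
b now also ready, so the ready set is {c, b}; c is listed later → c.
Ready: b and a. b is listed later → b.
a needed c, now all done → a.
e needed g and a, now all done → e.

g, f, d, c, b, a, e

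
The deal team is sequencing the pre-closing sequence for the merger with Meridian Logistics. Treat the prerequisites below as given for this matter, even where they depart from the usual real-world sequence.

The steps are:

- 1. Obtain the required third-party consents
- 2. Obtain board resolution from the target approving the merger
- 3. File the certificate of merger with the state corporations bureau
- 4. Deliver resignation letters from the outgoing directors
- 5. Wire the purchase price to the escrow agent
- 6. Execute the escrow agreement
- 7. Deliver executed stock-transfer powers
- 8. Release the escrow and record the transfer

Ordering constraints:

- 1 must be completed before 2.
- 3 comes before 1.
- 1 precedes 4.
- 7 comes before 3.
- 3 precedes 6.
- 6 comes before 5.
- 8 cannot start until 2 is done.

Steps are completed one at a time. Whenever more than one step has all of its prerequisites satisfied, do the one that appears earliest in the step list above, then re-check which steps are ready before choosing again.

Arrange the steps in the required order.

7, 3, 1, 2, 4, 6, 5, 8

7 has no prerequisites → 7 first.
That leaves 3 as the only ready step → 3.
1 and 6 are both available; 1 is listed earlier → 1.
2, 4 and 6 are all available; 2 is listed earlier → 2.
Ready: 4, 6 and 8. 4 is listed earlier → 4.
Ready: 6 and 8. 6 is listed earlier → 6.
Ready: 5 and 8. 5 is listed earlier → 5.
8 needed 2, now all done → 8.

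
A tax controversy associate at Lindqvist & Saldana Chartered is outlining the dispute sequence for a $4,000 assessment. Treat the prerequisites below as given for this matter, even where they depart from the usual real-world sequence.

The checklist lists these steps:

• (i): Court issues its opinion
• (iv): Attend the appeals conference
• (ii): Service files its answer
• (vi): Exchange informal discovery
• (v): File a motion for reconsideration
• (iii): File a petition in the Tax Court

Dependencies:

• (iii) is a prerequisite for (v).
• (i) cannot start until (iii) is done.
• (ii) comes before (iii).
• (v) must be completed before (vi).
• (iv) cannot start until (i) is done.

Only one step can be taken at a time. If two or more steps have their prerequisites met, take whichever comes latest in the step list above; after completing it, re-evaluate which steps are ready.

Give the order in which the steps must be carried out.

(ii) → (iii) → (v) → (vi) → (i) → (iv)

Only (ii) has no prerequisites, so it is first.
Next only (iii) has its prerequisites met → (iii).
Now (v) and (i) have their prerequisites met. (v) is listed later, so (v) next.
(vi) now also ready, so the ready set is {(vi), (i)}; (vi) is listed later → (vi).
That leaves (i) as the only ready step → (i).
Next only (iv) has its prerequisites met → (iv).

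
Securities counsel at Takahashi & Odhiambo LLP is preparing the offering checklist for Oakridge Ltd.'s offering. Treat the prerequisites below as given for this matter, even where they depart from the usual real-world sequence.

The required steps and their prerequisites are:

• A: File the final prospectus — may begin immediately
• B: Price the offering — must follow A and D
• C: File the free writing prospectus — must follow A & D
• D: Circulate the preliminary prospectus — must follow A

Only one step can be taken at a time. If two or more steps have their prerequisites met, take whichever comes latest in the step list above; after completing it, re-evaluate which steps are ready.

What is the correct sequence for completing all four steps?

A has no prerequisites → A first.
D needed A, now all done → D.
Now C and B have their prerequisites met. C is listed later, so C next.
B is the only step now ready → B.

A, D, C, B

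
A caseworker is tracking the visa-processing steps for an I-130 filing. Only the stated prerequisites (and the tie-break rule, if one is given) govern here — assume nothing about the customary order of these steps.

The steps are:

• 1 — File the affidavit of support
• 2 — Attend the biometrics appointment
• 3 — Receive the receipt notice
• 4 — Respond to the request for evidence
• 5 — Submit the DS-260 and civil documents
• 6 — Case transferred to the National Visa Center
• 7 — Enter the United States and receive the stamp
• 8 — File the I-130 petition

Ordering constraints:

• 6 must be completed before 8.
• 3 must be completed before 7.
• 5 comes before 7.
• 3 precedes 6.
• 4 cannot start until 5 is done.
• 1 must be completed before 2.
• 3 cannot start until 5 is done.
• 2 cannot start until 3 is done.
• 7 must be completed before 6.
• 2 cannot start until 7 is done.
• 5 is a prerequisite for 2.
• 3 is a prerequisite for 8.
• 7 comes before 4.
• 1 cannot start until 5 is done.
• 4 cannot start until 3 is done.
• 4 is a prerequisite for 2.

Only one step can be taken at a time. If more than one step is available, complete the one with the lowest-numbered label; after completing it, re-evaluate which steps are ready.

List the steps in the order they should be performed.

Only 5 has no prerequisites, so it is first.
Ready: 1 and 3. 1 has the earlier label → 1.
That leaves 3 as the only ready step → 3.
7 needed 3 and 5, now all done → 7.
4 and 6 are both available; 4 has the earlier label → 4.
2 now also ready, so the ready set is {2, 6}; 2 has the earlier label → 2.
Next only 6 has its prerequisites met → 6.
8 needed 3 and 6, now all done → 8.

5 1 3 7 4 2 6 8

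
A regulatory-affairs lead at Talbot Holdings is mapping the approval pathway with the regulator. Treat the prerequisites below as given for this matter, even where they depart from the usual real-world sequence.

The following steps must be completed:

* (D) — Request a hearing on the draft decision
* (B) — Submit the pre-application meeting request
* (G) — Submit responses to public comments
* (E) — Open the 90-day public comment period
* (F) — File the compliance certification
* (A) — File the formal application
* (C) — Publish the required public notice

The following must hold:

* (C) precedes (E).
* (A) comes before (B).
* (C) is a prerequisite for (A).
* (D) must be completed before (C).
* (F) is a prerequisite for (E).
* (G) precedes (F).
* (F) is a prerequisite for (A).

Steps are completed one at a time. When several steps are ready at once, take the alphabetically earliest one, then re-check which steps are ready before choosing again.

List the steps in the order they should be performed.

(D), (C), (G), (F), (A), (B), (E)

Nothing is required for (D) and (G). (D) has the earlier label → (D) first.
(C) now also ready, so the ready set is {(C), (G)}; (C) has the earlier label → (C).
Next only (G) has its prerequisites met → (G).
(F) is the only step now ready → (F).
Ready: (A) and (E). (A) has the earlier label → (A).
(B) now also ready, so the ready set is {(B), (E)}; (B) has the earlier label → (B).
That leaves (E) as the only ready step → (E).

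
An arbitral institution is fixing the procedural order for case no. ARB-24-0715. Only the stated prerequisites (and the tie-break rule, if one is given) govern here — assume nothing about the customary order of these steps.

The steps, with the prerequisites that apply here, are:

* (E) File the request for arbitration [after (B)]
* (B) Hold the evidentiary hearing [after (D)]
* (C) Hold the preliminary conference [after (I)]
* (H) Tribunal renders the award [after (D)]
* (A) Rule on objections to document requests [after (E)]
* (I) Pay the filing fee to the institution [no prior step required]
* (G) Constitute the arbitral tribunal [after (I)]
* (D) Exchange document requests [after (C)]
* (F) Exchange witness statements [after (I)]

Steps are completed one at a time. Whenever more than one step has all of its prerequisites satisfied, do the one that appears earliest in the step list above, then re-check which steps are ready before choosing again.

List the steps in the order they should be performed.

(I) has no prerequisites → (I) first.
(C), (G) and (F) are all available; (C) is listed earlier → (C).
Ready: (G), (D) and (F). (G) is listed earlier → (G).
Ready: (D) and (F). (D) is listed earlier → (D).
(B) and (H) now also ready, so the ready set is {(B), (H), (F)}; (B) is listed earlier → (B).
(E) now also ready, so the ready set is {(E), (H), (F)}; (E) is listed earlier → (E).
(H), (A) and (F) are all available; (H) is listed earlier → (H).
(A) and (F) are both available; (A) is listed earlier → (A).
(F) needed (I), now all done → (F).

(I) (C) (G) (D) (B) (E) (H) (A) (F)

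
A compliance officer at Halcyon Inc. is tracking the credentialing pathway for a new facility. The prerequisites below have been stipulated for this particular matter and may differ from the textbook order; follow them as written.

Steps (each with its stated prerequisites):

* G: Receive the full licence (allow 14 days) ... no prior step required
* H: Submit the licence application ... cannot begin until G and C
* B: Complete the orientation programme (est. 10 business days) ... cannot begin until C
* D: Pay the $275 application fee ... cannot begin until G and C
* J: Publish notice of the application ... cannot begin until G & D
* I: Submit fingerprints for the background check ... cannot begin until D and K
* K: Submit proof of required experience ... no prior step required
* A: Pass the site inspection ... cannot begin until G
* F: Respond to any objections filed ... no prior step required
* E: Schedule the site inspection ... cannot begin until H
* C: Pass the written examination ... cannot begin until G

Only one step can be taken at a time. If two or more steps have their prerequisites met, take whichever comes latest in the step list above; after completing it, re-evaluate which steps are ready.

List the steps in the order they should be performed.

F, K and G have no prerequisites; F is listed later, so F is first.
Now K and G have their prerequisites met. K is listed later, so K next.
That leaves G as the only ready step → G.
C and A are both available; C is listed later → C.
A, D, B and H are all available; A is listed later → A.
Now D, B and H have their prerequisites met. D is listed later, so D next.
Now I, J, B and H have their prerequisites met. I is listed later, so I next.
Ready: J, B and H. J is listed later → J.
Ready: B and H. B is listed later → B.
That leaves H as the only ready step → H.
E needed H, now all done → E.

F, K, G, C, A, D, I, J, B, H, E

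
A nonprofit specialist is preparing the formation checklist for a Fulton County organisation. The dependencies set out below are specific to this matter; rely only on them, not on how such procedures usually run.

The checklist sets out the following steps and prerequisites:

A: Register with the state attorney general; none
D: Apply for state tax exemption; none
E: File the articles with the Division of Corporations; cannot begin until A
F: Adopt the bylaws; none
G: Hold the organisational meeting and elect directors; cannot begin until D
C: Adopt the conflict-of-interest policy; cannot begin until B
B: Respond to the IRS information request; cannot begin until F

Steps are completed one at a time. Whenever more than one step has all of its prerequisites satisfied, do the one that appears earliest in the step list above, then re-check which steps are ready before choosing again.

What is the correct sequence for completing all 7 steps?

Nothing is required for A, D and F. A is listed earlier → A first.
Ready: D, E and F. D is listed earlier → D.
E, F and G are all available; E is listed earlier → E.
Ready: F and G. F is listed earlier → F.
Ready: G and B. G is listed earlier → G.
Next only B has its prerequisites met → B.
C is the only step now ready → C.

A → D → E → F → G → B → C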